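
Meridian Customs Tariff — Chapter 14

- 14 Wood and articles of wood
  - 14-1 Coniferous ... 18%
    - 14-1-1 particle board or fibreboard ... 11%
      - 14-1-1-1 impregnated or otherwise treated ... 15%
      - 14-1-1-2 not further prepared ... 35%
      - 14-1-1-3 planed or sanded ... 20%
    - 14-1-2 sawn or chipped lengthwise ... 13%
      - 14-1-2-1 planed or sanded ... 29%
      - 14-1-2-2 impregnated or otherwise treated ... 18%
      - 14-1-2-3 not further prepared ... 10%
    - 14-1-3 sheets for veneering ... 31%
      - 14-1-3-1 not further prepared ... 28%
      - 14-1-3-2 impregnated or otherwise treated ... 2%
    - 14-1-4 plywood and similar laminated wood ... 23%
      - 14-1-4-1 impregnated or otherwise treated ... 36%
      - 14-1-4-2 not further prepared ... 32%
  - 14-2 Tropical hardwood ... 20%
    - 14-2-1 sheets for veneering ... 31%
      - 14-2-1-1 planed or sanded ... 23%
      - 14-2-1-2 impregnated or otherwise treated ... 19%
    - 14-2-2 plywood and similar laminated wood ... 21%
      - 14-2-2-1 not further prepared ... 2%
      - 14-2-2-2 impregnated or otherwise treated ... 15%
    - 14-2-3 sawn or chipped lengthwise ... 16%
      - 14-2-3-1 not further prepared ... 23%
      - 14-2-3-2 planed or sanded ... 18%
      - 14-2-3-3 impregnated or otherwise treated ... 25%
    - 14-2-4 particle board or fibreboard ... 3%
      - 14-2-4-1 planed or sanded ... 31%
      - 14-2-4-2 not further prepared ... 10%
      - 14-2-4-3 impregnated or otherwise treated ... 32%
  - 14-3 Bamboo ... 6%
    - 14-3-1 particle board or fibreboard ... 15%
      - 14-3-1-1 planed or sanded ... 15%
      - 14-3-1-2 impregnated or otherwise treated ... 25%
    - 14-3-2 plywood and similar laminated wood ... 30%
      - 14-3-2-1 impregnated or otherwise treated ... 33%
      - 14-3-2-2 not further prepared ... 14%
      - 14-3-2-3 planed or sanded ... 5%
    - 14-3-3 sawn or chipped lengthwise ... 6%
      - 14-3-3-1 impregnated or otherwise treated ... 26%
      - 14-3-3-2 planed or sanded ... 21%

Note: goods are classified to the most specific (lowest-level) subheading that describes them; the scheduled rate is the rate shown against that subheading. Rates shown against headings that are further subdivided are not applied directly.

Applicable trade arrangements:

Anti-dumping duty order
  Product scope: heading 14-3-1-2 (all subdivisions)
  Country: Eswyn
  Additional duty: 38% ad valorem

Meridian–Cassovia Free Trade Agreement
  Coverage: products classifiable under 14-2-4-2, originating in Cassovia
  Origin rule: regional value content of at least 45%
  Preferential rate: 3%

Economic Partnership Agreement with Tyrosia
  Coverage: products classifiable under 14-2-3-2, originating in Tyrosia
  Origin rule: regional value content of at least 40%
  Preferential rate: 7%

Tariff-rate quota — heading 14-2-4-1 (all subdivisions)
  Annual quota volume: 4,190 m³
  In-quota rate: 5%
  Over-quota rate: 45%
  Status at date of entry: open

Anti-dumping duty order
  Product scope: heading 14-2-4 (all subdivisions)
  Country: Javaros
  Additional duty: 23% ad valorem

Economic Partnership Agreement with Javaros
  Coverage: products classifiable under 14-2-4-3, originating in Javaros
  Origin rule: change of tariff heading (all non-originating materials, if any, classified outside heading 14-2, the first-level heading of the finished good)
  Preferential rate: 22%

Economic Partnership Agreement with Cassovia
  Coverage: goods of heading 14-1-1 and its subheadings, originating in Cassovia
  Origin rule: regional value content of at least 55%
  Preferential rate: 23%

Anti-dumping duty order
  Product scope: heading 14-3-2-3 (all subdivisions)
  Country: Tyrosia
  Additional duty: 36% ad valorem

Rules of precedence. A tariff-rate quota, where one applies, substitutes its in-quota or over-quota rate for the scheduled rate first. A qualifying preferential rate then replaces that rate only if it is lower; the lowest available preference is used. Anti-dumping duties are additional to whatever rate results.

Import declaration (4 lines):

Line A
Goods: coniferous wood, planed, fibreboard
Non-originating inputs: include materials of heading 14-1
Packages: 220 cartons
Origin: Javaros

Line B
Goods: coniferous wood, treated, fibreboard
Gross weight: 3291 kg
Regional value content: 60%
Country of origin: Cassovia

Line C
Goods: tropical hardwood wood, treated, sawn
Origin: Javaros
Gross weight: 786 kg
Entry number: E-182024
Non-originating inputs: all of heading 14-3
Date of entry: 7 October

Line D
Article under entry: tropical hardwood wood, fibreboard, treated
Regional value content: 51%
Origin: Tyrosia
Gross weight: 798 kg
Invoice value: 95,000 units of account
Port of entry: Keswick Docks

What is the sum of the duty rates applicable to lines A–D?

92%

Line A: coniferous → 14-1; fibreboard → 14-1-1; planed → 14-1-1-3. Scheduled 20%. Javaros agreement on 14-2-4-3: 14-1-1-3 not covered. → 20%.
Line B: coniferous → 14-1; fibreboard → 14-1-1; treated → 14-1-1-1. Scheduled 15%. Cassovia agreement on 14-2-4-2: 14-1-1-1 not covered; Cassovia agreement on 14-1-1: RVC ≥ 55% → 23% available; preference 23% not lower than 15% → no reduction. → 15%.
Line C: tropical hardwood → 14-2; sawn → 14-2-3; treated → 14-2-3-3. Scheduled 25%. Javaros agreement on 14-2-4-3: 14-2-3-3 not covered. → 25%.
Line D: tropical hardwood → 14-2; fibreboard → 14-2-4; treated → 14-2-4-3. Scheduled 32%. Tyrosia agreement on 14-2-3-2: 14-2-4-3 not covered. → 32%.
Sum: 20% + 15% + 25% + 32% = 92%.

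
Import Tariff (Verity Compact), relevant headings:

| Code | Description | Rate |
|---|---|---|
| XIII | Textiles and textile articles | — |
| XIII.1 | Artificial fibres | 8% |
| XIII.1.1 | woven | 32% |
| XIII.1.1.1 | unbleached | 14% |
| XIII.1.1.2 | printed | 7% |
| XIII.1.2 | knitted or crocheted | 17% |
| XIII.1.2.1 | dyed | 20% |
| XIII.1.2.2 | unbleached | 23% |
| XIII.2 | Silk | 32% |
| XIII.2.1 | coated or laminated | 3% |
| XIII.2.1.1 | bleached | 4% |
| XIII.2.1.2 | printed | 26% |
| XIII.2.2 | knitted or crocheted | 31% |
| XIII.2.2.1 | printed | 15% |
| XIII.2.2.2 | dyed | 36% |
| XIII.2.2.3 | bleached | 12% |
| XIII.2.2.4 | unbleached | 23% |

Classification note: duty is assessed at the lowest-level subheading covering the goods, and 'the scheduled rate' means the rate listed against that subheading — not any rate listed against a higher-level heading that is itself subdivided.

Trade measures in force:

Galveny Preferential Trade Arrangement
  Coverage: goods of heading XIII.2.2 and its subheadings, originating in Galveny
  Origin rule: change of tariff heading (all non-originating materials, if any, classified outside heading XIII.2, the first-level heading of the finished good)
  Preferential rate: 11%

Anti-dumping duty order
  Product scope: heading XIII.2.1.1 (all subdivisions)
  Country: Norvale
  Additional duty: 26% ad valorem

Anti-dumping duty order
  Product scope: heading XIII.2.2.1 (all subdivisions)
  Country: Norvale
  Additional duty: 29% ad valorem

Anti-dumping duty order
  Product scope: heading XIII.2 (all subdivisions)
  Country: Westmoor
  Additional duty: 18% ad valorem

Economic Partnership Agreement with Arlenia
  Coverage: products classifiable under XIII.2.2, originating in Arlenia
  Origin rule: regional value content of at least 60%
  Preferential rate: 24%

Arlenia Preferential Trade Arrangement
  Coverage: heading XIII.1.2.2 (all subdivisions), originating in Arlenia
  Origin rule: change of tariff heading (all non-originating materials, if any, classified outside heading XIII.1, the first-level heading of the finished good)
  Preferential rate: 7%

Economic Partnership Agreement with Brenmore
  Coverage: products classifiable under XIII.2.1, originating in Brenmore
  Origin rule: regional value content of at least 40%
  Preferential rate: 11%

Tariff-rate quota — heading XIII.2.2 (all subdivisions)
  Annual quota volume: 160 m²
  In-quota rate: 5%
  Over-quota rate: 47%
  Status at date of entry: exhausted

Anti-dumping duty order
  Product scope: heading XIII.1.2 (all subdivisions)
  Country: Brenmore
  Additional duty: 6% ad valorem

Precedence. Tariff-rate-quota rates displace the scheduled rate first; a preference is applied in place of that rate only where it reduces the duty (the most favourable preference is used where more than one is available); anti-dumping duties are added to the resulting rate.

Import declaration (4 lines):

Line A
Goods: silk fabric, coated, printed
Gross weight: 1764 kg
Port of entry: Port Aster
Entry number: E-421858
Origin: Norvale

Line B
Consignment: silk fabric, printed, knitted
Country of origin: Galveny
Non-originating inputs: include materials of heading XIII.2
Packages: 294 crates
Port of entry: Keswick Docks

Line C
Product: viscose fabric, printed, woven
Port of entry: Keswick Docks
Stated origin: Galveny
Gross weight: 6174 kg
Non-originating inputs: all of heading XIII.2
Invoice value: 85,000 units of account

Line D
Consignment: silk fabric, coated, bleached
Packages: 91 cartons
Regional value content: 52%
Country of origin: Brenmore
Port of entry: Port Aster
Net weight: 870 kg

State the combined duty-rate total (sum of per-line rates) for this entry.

Line A: silk → XIII.2; coated → XIII.2.1; printed → XIII.2.1.2. Scheduled 26%. No special measure applies. → 26%.
Line B: silk → XIII.2; knitted → XIII.2.2; printed → XIII.2.2.1. Scheduled 15%. quota on XIII.2.2 exhausted → over-quota 47%; Galveny agreement on XIII.2.2: CTH not met. → 47%.
Line C: viscose → XIII.1; woven → XIII.1.1; printed → XIII.1.1.2. Scheduled 7%. Galveny agreement on XIII.2.2: XIII.1.1.2 not covered. → 7%.
Line D: silk → XIII.2; coated → XIII.2.1; bleached → XIII.2.1.1. Scheduled 4%. Brenmore agreement on XIII.2.1: RVC ≥ 40% → 11% available; preference 11% not lower than 4% → no reduction. → 4%.
Sum: 26% + 47% + 7% + 4% = 84%.

84%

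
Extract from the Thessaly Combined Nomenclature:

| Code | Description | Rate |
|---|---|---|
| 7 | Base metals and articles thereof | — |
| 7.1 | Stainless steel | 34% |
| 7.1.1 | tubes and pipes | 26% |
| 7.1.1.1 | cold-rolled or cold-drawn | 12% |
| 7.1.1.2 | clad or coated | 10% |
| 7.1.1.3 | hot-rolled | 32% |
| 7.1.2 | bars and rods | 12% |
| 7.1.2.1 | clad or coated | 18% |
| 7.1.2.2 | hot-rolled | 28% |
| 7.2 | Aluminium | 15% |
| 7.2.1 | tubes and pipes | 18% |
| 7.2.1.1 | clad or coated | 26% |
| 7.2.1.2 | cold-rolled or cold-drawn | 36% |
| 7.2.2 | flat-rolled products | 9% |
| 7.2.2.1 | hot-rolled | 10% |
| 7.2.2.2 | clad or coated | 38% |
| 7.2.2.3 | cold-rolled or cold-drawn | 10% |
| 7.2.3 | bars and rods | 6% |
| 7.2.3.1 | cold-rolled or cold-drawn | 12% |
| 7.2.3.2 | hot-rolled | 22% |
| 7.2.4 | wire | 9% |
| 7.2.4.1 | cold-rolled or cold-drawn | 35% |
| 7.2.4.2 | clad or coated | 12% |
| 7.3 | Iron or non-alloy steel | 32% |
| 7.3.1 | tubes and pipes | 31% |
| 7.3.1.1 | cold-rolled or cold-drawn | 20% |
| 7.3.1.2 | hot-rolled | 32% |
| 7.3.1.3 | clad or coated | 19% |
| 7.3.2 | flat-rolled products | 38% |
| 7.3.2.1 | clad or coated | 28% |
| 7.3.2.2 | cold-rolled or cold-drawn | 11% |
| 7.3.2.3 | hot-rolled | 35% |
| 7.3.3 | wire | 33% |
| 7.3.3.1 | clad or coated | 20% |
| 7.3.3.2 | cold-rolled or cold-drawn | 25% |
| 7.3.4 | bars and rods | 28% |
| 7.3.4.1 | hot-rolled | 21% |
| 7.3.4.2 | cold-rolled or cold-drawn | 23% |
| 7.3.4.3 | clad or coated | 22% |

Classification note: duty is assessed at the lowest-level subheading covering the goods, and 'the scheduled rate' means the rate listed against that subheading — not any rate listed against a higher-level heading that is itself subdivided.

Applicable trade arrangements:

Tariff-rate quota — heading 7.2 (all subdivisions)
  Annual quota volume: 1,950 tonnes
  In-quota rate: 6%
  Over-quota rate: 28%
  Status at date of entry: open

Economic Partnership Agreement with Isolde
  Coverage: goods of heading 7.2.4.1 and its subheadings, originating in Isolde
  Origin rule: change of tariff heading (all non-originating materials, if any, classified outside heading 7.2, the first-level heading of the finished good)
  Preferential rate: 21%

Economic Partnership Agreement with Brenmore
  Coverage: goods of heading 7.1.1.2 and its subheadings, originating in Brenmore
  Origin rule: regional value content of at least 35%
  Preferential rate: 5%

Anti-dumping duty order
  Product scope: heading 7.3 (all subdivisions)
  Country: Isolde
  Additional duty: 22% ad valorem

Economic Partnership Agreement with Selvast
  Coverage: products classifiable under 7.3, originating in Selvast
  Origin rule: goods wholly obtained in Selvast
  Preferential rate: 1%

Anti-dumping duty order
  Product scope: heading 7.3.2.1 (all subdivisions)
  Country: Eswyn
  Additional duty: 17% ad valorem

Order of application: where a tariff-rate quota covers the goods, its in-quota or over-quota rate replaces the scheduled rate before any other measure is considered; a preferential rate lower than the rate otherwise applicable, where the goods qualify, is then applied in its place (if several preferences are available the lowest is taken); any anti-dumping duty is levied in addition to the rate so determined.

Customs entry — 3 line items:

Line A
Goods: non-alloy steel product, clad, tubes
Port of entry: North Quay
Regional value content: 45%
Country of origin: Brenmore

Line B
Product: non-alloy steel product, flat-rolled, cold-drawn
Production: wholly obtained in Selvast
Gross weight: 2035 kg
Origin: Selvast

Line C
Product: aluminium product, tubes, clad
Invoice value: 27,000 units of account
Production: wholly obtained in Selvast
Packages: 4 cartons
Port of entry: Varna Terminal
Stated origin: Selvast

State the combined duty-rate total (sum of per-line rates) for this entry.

26%

Line A: non-alloy steel → 7.3; tubes → 7.3.1; clad → 7.3.1.3. Scheduled 19%. Brenmore agreement on 7.1.1.2: 7.3.1.3 not covered. → 19%.
Line B: non-alloy steel → 7.3; flat-rolled → 7.3.2; cold-drawn → 7.3.2.2. Scheduled 11%. Selvast agreement on 7.3: wholly obtained → 1% available; preferential 1%. → 1%.
Line C: aluminium → 7.2; tubes → 7.2.1; clad → 7.2.1.1. Scheduled 26%. quota on 7.2 open → in-quota 6%; Selvast agreement on 7.3: 7.2.1.1 not covered. → 6%.
Sum: 19% + 1% + 6% = 26%.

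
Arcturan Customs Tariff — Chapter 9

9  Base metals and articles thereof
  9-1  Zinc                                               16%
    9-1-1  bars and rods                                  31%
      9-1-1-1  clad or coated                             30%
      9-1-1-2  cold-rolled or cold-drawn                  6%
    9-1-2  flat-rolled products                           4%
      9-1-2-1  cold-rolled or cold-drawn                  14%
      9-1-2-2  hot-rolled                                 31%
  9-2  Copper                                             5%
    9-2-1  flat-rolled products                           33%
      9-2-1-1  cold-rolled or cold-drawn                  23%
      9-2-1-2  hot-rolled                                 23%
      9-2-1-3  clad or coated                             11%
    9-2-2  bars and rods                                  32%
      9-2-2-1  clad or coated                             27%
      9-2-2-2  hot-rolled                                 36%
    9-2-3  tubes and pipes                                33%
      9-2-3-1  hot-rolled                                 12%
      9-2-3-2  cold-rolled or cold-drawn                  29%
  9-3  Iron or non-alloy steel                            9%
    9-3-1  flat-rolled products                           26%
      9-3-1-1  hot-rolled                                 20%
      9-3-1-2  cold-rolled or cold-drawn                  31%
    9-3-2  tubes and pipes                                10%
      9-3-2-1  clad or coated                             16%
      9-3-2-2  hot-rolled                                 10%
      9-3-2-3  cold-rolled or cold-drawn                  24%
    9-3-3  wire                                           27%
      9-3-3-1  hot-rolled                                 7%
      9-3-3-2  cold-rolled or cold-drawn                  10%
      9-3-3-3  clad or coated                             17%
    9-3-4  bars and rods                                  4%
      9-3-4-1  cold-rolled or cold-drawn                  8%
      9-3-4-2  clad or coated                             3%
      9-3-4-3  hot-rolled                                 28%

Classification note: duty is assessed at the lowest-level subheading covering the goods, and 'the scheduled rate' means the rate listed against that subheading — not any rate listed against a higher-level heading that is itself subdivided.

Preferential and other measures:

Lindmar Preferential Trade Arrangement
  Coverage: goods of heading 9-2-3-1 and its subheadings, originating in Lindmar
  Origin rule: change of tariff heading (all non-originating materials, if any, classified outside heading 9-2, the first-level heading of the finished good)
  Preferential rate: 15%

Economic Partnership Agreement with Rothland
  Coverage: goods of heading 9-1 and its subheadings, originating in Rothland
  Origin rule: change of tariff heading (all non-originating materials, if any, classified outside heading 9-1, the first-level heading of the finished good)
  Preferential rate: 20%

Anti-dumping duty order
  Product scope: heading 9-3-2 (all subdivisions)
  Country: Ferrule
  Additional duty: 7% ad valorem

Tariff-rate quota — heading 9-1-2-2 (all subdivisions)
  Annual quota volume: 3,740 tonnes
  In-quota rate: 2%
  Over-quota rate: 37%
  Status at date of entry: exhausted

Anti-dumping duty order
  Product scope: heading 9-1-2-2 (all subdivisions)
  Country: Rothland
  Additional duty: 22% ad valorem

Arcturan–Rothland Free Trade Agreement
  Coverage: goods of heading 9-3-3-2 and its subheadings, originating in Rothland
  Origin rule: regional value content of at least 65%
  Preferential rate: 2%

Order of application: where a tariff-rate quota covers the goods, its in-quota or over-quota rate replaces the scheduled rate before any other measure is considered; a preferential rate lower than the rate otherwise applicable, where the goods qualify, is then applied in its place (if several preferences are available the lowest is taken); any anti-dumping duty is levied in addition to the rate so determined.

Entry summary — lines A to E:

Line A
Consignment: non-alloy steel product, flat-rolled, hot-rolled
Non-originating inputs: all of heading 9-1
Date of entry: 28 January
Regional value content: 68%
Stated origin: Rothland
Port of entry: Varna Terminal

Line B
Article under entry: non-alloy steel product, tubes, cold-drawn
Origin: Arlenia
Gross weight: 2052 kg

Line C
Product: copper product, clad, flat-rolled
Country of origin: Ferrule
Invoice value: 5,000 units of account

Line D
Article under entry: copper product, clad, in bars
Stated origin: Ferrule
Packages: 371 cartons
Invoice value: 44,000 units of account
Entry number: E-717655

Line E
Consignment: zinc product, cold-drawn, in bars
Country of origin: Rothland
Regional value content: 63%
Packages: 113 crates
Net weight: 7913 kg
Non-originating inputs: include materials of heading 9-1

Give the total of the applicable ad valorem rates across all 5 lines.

Line A: non-alloy steel → 9-3; flat-rolled → 9-3-1; hot-rolled → 9-3-1-1. Scheduled 20%. Rothland agreement on 9-1: 9-3-1-1 not covered; Rothland agreement on 9-3-3-2: 9-3-1-1 not covered. → 20%.
Line B: non-alloy steel → 9-3; tubes → 9-3-2; cold-drawn → 9-3-2-3. Scheduled 24%. No special measure applies. → 24%.
Line C: copper → 9-2; flat-rolled → 9-2-1; clad → 9-2-1-3. Scheduled 11%. No special measure applies. → 11%.
Line D: copper → 9-2; in bars → 9-2-2; clad → 9-2-2-1. Scheduled 27%. No special measure applies. → 27%.
Line E: zinc → 9-1; in bars → 9-1-1; cold-drawn → 9-1-1-2. Scheduled 6%. Rothland agreement on 9-1: CTH not met; Rothland agreement on 9-3-3-2: 9-1-1-2 not covered. → 6%.
Sum: 20% + 24% + 11% + 27% + 6% = 88%.

88%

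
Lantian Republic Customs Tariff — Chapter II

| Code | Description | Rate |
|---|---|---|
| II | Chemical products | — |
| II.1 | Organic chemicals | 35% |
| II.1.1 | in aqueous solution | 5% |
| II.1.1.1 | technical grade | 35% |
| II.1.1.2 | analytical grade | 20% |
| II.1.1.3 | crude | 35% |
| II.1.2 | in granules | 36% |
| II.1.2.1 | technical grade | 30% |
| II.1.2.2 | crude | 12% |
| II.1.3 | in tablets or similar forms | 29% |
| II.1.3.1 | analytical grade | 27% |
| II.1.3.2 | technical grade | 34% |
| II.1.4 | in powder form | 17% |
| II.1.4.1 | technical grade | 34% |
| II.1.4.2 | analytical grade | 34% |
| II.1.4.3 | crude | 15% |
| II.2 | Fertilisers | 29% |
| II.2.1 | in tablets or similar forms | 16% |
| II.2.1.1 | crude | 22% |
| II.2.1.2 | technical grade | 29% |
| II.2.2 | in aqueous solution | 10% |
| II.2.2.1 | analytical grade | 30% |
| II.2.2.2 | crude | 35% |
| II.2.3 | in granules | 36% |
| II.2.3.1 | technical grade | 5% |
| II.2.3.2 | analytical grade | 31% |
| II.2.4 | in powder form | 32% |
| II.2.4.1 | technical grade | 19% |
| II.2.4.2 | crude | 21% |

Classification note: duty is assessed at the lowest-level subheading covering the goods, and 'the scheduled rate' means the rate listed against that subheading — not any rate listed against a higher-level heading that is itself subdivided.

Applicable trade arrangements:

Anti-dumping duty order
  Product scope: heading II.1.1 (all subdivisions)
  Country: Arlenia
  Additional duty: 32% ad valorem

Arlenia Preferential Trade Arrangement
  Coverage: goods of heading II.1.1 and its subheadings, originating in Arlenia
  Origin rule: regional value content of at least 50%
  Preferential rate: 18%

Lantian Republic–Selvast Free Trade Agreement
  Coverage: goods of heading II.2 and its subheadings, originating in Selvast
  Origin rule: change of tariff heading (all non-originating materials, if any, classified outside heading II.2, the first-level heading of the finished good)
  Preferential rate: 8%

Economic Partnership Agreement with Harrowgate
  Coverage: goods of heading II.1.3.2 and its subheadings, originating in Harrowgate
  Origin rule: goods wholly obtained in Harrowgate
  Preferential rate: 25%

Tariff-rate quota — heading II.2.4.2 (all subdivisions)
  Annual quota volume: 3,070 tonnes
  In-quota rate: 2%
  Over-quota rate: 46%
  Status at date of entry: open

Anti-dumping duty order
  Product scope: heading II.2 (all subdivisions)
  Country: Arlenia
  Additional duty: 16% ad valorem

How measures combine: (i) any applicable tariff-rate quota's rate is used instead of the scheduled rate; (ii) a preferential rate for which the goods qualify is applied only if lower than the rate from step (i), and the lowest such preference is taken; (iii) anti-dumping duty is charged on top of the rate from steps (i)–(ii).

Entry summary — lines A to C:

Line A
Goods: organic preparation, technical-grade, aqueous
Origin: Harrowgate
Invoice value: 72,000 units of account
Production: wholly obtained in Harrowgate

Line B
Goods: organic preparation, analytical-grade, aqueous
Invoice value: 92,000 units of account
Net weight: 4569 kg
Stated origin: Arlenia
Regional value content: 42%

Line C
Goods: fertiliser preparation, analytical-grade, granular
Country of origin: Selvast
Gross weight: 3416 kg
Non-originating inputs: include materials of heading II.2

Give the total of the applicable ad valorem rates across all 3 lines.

118%

Line A: organic → II.1; aqueous → II.1.1; technical-grade → II.1.1.1. Scheduled 35%. Harrowgate agreement on II.1.3.2: II.1.1.1 not covered. → 35%.
Line B: organic → II.1; aqueous → II.1.1; analytical-grade → II.1.1.2. Scheduled 20%. Arlenia agreement on II.1.1: RVC < 50%; anti-dumping (Arlenia, II.1.1): +32%; total 20% + 32% = 52%. → 52%.
Line C: fertiliser → II.2; granular → II.2.3; analytical-grade → II.2.3.2. Scheduled 31%. Selvast agreement on II.2: CTH not met. → 31%.
Sum: 35% + 52% + 31% = 118%.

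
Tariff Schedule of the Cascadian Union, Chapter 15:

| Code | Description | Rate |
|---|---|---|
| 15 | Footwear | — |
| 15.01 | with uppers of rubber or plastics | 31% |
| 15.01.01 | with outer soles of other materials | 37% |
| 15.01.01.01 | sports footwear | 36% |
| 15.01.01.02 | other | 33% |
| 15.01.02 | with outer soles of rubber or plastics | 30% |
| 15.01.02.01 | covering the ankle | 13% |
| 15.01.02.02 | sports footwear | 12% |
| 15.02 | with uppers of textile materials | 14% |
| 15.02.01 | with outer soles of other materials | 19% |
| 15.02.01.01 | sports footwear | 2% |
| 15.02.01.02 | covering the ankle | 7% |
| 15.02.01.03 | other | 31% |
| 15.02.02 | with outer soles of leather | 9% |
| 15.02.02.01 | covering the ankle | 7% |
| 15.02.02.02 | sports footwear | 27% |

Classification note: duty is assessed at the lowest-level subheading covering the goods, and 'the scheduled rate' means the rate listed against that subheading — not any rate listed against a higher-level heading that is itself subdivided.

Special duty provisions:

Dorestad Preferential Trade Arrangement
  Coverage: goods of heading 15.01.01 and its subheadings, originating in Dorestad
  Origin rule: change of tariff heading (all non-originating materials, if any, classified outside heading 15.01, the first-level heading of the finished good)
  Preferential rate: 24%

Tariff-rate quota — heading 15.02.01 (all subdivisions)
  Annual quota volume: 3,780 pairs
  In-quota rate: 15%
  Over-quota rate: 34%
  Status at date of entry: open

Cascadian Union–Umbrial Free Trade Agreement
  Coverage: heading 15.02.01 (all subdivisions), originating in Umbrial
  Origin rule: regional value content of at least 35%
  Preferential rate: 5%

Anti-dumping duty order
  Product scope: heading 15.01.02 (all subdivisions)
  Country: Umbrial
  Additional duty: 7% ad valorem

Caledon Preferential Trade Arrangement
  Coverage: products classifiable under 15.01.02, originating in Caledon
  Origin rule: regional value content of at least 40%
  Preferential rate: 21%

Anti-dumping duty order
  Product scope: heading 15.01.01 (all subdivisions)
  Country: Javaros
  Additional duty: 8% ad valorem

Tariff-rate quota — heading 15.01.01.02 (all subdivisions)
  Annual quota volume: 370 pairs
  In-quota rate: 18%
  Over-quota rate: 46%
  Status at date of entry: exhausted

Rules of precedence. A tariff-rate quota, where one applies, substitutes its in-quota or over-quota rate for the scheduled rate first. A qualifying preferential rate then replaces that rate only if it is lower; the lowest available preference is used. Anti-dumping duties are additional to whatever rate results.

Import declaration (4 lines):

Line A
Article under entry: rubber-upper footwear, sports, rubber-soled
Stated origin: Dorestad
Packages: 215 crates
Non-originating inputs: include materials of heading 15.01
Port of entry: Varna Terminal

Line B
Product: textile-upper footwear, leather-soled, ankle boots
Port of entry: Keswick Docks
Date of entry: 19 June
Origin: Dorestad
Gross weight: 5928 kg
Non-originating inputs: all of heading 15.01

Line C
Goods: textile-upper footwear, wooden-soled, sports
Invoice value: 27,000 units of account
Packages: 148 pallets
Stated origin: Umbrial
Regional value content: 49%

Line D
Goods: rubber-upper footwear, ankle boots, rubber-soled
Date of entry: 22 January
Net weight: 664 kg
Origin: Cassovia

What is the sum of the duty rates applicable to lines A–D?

37%

Line A: rubber-upper → 15.01; rubber-soled → 15.01.02; sports → 15.01.02.02. Scheduled 12%. Dorestad agreement on 15.01.01: 15.01.02.02 not covered. → 12%.
Line B: textile-upper → 15.02; leather-soled → 15.02.02; ankle boots → 15.02.02.01. Scheduled 7%. Dorestad agreement on 15.01.01: 15.02.02.01 not covered. → 7%.
Line C: textile-upper → 15.02; wooden-soled → 15.02.01; sports → 15.02.01.01. Scheduled 2%. quota on 15.02.01 open → in-quota 15%; Umbrial agreement on 15.02.01: RVC ≥ 35% → 5% available; preferential 5%. → 5%.
Line D: rubber-upper → 15.01; rubber-soled → 15.01.02; ankle boots → 15.01.02.01. Scheduled 13%. No special measure applies. → 13%.
Sum: 12% + 7% + 5% + 13% = 37%.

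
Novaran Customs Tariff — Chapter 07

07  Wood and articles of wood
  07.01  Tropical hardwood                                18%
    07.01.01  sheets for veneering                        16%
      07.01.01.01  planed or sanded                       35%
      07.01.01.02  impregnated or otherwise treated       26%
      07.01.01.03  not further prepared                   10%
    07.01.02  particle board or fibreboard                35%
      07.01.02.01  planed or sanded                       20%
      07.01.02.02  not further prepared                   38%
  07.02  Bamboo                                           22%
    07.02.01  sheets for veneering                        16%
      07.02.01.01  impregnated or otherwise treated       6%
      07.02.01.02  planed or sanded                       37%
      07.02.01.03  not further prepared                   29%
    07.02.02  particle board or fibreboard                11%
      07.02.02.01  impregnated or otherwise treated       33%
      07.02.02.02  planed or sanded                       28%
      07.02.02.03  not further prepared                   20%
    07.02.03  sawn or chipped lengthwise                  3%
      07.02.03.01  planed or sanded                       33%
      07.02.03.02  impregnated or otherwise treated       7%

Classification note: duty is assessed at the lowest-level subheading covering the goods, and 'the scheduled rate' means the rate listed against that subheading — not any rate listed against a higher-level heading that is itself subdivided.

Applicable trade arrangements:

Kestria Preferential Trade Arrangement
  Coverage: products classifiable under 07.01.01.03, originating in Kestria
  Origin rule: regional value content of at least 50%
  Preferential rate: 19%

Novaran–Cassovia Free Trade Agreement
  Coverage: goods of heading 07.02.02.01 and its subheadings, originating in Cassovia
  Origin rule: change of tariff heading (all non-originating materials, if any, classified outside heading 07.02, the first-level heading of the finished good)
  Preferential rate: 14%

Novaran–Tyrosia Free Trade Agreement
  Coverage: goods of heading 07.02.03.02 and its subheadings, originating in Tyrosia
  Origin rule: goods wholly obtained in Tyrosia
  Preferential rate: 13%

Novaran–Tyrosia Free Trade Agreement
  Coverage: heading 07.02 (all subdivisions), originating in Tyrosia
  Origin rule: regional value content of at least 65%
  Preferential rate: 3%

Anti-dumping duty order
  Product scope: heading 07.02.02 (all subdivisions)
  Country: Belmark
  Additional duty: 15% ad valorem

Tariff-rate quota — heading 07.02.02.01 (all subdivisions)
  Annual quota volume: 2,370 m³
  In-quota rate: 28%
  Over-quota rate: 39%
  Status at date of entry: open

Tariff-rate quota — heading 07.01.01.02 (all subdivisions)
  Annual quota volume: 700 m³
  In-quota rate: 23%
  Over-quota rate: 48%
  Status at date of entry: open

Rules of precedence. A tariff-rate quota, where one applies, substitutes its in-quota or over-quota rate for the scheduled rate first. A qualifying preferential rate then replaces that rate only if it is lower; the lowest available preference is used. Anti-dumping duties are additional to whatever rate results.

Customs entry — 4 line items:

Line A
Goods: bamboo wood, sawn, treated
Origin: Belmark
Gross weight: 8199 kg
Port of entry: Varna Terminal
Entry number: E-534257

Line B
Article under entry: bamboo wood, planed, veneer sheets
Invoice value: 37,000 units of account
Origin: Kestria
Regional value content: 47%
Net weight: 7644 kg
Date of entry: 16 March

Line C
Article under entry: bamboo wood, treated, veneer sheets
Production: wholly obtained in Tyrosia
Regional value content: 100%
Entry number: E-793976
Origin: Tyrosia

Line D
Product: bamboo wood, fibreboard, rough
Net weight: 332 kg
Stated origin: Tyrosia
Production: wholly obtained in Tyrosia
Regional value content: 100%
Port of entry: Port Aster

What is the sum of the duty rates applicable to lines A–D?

50%

Line A: bamboo → 07.02; sawn → 07.02.03; treated → 07.02.03.02. Scheduled 7%. No special measure applies. → 7%.
Line B: bamboo → 07.02; veneer sheets → 07.02.01; planed → 07.02.01.02. Scheduled 37%. Kestria agreement on 07.01.01.03: 07.02.01.02 not covered. → 37%.
Line C: bamboo → 07.02; veneer sheets → 07.02.01; treated → 07.02.01.01. Scheduled 6%. Tyrosia agreement on 07.02.03.02: 07.02.01.01 not covered; Tyrosia agreement on 07.02: RVC ≥ 65% → 3% available; preferential 3%. → 3%.
Line D: bamboo → 07.02; fibreboard → 07.02.02; rough → 07.02.02.03. Scheduled 20%. Tyrosia agreement on 07.02.03.02: 07.02.02.03 not covered; Tyrosia agreement on 07.02: RVC ≥ 65% → 3% available; preferential 3%. → 3%.
Sum: 7% + 37% + 3% + 3% = 50%.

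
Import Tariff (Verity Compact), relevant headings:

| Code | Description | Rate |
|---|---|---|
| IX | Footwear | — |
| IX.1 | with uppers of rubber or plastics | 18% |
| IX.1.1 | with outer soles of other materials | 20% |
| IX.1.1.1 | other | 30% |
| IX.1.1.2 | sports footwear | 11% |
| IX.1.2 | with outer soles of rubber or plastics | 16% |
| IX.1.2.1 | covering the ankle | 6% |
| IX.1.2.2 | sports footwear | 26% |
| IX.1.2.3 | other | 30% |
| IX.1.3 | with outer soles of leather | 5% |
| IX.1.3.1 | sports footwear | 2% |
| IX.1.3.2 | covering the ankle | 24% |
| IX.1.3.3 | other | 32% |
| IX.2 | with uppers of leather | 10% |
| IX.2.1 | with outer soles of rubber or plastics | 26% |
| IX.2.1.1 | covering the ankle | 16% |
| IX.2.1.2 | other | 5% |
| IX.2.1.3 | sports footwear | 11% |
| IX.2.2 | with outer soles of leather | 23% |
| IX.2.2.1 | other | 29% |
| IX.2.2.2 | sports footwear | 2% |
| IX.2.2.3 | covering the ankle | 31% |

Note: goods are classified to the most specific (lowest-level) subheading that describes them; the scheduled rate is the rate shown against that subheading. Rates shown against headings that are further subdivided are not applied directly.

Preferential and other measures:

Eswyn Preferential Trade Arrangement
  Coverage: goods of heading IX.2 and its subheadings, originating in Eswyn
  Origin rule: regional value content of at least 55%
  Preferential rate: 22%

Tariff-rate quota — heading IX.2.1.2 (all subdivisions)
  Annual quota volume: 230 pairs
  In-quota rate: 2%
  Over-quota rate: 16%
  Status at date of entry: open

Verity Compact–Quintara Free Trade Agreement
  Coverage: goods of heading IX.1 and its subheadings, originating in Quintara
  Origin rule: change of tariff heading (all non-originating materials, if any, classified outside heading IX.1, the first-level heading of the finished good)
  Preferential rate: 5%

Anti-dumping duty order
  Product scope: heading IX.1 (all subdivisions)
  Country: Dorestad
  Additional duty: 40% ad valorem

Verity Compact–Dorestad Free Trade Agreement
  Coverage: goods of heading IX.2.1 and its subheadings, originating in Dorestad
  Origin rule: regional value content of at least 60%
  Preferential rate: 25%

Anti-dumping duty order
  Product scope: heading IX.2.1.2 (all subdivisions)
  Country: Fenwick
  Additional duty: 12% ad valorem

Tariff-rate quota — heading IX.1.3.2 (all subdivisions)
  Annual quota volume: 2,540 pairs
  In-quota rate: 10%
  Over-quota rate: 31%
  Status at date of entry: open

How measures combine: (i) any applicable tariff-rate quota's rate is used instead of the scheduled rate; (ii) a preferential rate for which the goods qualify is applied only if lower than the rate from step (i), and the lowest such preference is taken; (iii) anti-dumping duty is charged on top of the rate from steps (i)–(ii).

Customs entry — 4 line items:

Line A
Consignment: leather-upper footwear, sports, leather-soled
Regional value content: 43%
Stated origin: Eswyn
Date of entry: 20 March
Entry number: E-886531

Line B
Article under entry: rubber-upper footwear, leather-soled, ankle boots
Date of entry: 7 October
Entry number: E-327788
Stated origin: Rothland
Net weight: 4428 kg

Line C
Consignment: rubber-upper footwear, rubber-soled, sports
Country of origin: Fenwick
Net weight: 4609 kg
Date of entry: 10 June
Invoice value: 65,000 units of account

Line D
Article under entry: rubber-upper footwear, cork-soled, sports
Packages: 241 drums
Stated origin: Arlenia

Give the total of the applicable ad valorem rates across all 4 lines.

Line A: leather-upper → IX.2; leather-soled → IX.2.2; sports → IX.2.2.2. Scheduled 2%. Eswyn agreement on IX.2: RVC < 55%. → 2%.
Line B: rubber-upper → IX.1; leather-soled → IX.1.3; ankle boots → IX.1.3.2. Scheduled 24%. quota on IX.1.3.2 open → in-quota 10%. → 10%.
Line C: rubber-upper → IX.1; rubber-soled → IX.1.2; sports → IX.1.2.2. Scheduled 26%. No special measure applies. → 26%.
Line D: rubber-upper → IX.1; cork-soled → IX.1.1; sports → IX.1.1.2. Scheduled 11%. No special measure applies. → 11%.
Sum: 2% + 10% + 26% + 11% = 49%.

49%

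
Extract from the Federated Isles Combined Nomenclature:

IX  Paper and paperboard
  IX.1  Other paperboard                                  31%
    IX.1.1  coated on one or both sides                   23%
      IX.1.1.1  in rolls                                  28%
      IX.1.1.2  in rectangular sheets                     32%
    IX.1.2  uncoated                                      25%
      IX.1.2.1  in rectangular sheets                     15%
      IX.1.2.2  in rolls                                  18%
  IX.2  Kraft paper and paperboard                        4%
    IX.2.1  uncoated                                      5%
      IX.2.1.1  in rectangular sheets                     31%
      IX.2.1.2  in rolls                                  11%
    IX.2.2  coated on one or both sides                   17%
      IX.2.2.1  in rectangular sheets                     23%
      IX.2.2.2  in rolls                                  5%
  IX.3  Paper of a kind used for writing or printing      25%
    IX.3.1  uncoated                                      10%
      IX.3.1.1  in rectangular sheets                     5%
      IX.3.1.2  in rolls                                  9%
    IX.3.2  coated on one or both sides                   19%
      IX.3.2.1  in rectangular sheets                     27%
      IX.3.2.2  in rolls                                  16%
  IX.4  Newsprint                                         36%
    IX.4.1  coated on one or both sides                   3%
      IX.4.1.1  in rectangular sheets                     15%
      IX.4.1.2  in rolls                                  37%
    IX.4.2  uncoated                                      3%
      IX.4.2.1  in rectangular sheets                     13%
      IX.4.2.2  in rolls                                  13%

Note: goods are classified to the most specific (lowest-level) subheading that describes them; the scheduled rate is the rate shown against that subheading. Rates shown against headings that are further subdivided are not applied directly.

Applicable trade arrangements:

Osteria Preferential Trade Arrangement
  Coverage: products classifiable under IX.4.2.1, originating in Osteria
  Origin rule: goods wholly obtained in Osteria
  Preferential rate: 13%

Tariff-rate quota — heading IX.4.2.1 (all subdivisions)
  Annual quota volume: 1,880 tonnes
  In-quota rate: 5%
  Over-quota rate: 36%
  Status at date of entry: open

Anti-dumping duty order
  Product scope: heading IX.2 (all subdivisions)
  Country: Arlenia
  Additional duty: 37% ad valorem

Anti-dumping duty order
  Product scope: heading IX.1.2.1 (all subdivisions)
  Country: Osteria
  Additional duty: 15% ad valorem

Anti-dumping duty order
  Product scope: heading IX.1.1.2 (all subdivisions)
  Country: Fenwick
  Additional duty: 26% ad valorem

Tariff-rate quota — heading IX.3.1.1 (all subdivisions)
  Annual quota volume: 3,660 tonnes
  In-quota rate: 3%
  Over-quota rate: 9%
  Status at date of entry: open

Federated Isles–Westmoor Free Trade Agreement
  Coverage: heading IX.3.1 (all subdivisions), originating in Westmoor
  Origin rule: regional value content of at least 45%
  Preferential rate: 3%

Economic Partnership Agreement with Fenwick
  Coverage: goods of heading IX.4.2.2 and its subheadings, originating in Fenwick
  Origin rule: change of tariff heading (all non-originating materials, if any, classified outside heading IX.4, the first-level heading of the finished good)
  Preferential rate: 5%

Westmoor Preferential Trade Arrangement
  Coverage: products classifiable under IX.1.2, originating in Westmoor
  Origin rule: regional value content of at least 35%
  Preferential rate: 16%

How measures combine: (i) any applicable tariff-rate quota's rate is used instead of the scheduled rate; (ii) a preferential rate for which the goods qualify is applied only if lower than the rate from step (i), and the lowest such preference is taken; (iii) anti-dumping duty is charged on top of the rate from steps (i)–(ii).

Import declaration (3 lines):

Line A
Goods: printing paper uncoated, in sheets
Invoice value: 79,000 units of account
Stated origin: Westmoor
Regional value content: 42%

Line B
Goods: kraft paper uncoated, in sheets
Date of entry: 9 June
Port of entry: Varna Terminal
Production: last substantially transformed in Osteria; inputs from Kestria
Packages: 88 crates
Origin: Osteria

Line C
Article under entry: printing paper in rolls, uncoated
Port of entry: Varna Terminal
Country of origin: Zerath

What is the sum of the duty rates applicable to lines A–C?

43%

Line A: printing paper → IX.3; uncoated → IX.3.1; in sheets → IX.3.1.1. Scheduled 5%. quota on IX.3.1.1 open → in-quota 3%; Westmoor agreement on IX.3.1: RVC < 45%; Westmoor agreement on IX.1.2: IX.3.1.1 not covered. → 3%.
Line B: kraft paper → IX.2; uncoated → IX.2.1; in sheets → IX.2.1.1. Scheduled 31%. Osteria agreement on IX.4.2.1: IX.2.1.1 not covered. → 31%.
Line C: printing paper → IX.3; uncoated → IX.3.1; in rolls → IX.3.1.2. Scheduled 9%. No special measure applies. → 9%.
Sum: 3% + 31% + 9% = 43%.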